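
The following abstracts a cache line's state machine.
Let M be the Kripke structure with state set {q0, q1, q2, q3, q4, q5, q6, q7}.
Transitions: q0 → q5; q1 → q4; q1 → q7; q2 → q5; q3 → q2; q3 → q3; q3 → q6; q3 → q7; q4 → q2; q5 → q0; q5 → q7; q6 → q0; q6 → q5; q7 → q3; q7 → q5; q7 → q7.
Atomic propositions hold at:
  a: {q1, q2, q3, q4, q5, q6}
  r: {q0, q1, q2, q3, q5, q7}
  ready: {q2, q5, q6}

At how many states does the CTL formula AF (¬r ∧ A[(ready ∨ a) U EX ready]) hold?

2

Sat(¬r) = {q4, q6}
Sat(ready ∨ a) = {q1, q2, q3, q4, q5, q6}
Sat(EX ready) = {s : some successor in {q2, q5, q6}} = {q0, q2, q3, q4, q6, q7}
A[(ready ∨ a) U EX ready]: least fixpoint, start Z0 = Sat(EX ready) = {q0, q2, q3, q4, q6, q7}, add states in Sat(ready ∨ a) with every successor in Z. Z1 = {q0, q1, q2, q3, q4, q5, q6, q7}; fixed.
Sat(A[(ready ∨ a) U EX ready]) = {q0, q1, q2, q3, q4, q5, q6, q7}
Sat(¬r ∧ A[(ready ∨ a) U EX ready]) = {q4, q6}
AF (¬r ∧ A[(ready ∨ a) U EX ready]): least fixpoint, start Z0 = {q4, q6}, add states with every successor in Z. Already a fixed point.
Sat(AF (¬r ∧ A[(ready ∨ a) U EX ready])) = {q4, q6}
|Sat(AF (¬r ∧ A[(ready ∨ a) U EX ready]))| = |{q4, q6}| = 2.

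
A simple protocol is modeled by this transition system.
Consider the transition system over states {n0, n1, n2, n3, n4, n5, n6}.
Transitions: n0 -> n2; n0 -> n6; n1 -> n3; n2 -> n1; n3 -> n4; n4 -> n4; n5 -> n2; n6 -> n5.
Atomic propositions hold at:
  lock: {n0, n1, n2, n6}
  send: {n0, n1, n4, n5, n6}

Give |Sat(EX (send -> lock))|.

Sat(send -> lock) = {n0, n1, n2, n3, n6}
Sat(EX (send -> lock)) = {s : some successor in {n0, n1, n2, n3, n6}} = {n0, n1, n2, n5}
|Sat(EX (send -> lock))| = |{n0, n1, n2, n5}| = 4.

4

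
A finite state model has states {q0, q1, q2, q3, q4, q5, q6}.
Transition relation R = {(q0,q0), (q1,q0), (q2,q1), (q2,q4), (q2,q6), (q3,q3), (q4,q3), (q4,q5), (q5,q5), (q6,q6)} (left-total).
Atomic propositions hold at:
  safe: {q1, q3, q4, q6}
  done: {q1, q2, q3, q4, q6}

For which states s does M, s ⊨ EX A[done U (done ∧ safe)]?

Sat(done ∧ safe) = {q1, q3, q4, q6}
A[done U (done ∧ safe)]: least fixpoint, start Z0 = Sat((done ∧ safe)) = {q1, q3, q4, q6}, add states in Sat(done) with every successor in Z. Z1 = {q1, q2, q3, q4, q6}; fixed.
Sat(A[done U (done ∧ safe)]) = {q1, q2, q3, q4, q6}
Sat(EX A[done U (done ∧ safe)]) = {s : some successor in {q1, q2, q3, q4, q6}} = {q2, q3, q4, q6}

{q2, q3, q4, q6}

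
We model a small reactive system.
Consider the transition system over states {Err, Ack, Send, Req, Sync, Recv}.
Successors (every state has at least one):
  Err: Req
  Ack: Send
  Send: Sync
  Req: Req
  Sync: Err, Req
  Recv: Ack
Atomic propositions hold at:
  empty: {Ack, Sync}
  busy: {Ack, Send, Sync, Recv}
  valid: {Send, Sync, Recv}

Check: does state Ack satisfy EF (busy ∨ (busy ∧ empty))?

Yes

Sat(busy ∧ empty) = {Ack, Sync}
Sat(busy ∨ (busy ∧ empty)) = {Ack, Send, Sync, Recv}
EF (busy ∨ (busy ∧ empty)): least fixpoint, start Z0 = {Ack, Send, Sync, Recv}, add states with some successor in Z. Already a fixed point.
Sat(EF (busy ∨ (busy ∧ empty))) = {Ack, Send, Sync, Recv}
Ack ∈ Sat(EF (busy ∨ (busy ∧ empty))) = {Ack, Send, Sync, Recv}, so the formula holds at Ack.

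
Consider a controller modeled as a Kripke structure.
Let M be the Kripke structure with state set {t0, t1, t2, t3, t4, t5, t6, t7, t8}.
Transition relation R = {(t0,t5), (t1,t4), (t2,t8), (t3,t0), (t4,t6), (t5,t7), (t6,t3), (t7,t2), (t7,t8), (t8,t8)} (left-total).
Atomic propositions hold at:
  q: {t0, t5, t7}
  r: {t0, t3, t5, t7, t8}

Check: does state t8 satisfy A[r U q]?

No

A[r U q]: least fixpoint, start Z0 = Sat(q) = {t0, t5, t7}, add states in Sat(r) with every successor in Z. Z1 = {t0, t3, t5, t7}; fixed.
Sat(A[r U q]) = {t0, t3, t5, t7}
t8 ∉ Sat(A[r U q]) = {t0, t3, t5, t7}, so the formula does not hold at t8.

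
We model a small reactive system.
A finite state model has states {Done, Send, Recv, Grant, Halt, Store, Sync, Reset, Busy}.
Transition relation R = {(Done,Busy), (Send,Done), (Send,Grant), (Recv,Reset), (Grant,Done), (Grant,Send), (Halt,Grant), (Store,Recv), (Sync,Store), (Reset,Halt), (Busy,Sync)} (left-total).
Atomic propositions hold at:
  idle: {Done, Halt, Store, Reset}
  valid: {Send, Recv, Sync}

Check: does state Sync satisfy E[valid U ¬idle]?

Sat(¬idle) = {Send, Recv, Grant, Sync, Busy}
E[valid U ¬idle]: least fixpoint, start Z0 = Sat(¬idle) = {Send, Recv, Grant, Sync, Busy}, add states in Sat(valid) with some successor in Z. Already a fixed point.
Sat(E[valid U ¬idle]) = {Send, Recv, Grant, Sync, Busy}
Sync ∈ Sat(E[valid U ¬idle]) = {Send, Recv, Grant, Sync, Busy}, so the formula holds at Sync.

Yes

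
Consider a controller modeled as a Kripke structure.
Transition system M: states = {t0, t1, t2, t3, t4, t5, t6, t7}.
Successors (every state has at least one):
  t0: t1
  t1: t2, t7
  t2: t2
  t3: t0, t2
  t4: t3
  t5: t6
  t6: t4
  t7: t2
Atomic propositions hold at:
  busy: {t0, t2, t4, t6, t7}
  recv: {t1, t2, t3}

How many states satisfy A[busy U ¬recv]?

Sat(¬recv) = {t0, t4, t5, t6, t7}
A[busy U ¬recv]: least fixpoint, start Z0 = Sat(¬recv) = {t0, t4, t5, t6, t7}, add states in Sat(busy) with every successor in Z. Already a fixed point.
Sat(A[busy U ¬recv]) = {t0, t4, t5, t6, t7}
|Sat(A[busy U ¬recv])| = |{t0, t4, t5, t6, t7}| = 5.

5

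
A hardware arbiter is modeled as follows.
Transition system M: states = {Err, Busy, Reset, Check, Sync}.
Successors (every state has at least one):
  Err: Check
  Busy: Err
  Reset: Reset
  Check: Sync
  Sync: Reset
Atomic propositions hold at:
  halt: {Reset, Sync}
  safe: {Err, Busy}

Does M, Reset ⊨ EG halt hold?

Yes

EG halt: greatest fixpoint, start Z0 = {Reset, Sync}, keep only states in Sat with some successor in Z. Already a fixed point.
Sat(EG halt) = {Reset, Sync}
Reset ∈ Sat(EG halt) = {Reset, Sync}, so the formula holds at Reset.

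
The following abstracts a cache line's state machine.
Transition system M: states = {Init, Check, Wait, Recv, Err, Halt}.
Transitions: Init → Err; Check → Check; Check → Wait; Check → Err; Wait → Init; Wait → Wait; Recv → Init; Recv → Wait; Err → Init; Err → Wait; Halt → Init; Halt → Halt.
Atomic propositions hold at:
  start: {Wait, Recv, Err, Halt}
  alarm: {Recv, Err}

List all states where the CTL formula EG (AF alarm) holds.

AF alarm: least fixpoint, start Z0 = {Recv, Err}, add states with every successor in Z. Z1 = {Init, Recv, Err}; fixed.
Sat(AF alarm) = {Init, Recv, Err}
EG (AF alarm): greatest fixpoint, start Z0 = {Init, Recv, Err}, keep only states in Sat with some successor in Z. Already a fixed point.
Sat(EG (AF alarm)) = {Init, Recv, Err}

{Init, Recv, Err}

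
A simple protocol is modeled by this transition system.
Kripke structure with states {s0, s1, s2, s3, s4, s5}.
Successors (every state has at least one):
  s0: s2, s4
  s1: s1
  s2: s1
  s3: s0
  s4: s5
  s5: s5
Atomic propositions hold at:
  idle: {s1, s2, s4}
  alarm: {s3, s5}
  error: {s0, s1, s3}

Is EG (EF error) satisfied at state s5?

EF error: least fixpoint, start Z0 = {s0, s1, s3}, add states with some successor in Z. Z1 = {s0, s1, s2, s3}; fixed.
Sat(EF error) = {s0, s1, s2, s3}
EG (EF error): greatest fixpoint, start Z0 = {s0, s1, s2, s3}, keep only states in Sat with some successor in Z. Already a fixed point.
Sat(EG (EF error)) = {s0, s1, s2, s3}
s5 ∉ Sat(EG (EF error)) = {s0, s1, s2, s3}, so the formula does not hold at s5.

No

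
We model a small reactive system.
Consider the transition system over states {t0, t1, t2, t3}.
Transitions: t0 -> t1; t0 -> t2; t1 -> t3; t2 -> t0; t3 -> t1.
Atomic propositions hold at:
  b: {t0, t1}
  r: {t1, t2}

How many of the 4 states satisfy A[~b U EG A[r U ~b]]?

Sat(~b) = {t2, t3}
A[r U ~b]: least fixpoint, start Z0 = Sat(~b) = {t2, t3}, add states in Sat(r) with every successor in Z. Z1 = {t1, t2, t3}; fixed.
Sat(A[r U ~b]) = {t1, t2, t3}
EG A[r U ~b]: greatest fixpoint, start Z0 = {t1, t2, t3}, keep only states in Sat with some successor in Z. Z1 = {t1, t3}; fixed.
Sat(EG A[r U ~b]) = {t1, t3}
A[~b U EG A[r U ~b]]: least fixpoint, start Z0 = Sat(EG A[r U ~b]) = {t1, t3}, add states in Sat(~b) with every successor in Z. Already a fixed point.
Sat(A[~b U EG A[r U ~b]]) = {t1, t3}
|Sat(A[~b U EG A[r U ~b]])| = |{t1, t3}| = 2.

2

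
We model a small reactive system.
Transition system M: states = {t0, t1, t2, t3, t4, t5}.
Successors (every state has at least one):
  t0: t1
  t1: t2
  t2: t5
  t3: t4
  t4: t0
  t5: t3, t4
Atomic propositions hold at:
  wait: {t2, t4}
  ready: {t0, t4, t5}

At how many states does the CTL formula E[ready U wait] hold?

E[ready U wait]: least fixpoint, start Z0 = Sat(wait) = {t2, t4}, add states in Sat(ready) with some successor in Z. Z1 = {t2, t4, t5}; fixed.
Sat(E[ready U wait]) = {t2, t4, t5}
|Sat(E[ready U wait])| = |{t2, t4, t5}| = 3.

3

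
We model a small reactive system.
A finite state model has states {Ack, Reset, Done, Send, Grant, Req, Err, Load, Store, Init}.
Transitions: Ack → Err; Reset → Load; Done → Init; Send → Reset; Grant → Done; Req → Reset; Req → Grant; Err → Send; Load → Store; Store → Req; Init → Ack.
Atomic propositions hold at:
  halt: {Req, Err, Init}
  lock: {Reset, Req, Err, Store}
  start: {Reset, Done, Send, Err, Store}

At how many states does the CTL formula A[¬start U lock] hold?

Sat(¬start) = {Ack, Grant, Req, Load, Init}
A[¬start U lock]: least fixpoint, start Z0 = Sat(lock) = {Reset, Req, Err, Store}, add states in Sat(¬start) with every successor in Z. Z1 = {Ack, Reset, Req, Err, Load, Store}; Z2 = {Ack, Reset, Req, Err, Load, Store, Init}; fixed.
Sat(A[¬start U lock]) = {Ack, Reset, Req, Err, Load, Store, Init}
|Sat(A[¬start U lock])| = |{Ack, Reset, Req, Err, Load, Store, Init}| = 7.

7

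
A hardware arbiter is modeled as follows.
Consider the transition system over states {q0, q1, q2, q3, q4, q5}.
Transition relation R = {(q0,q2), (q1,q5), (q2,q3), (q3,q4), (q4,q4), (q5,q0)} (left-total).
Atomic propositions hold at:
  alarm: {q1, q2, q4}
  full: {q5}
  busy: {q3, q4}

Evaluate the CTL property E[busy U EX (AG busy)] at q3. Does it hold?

Yes

AG busy: greatest fixpoint, start Z0 = {q3, q4}, keep only states in Sat with every successor in Z. Already a fixed point.
Sat(AG busy) = {q3, q4}
Sat(EX (AG busy)) = {s : some successor in {q3, q4}} = {q2, q3, q4}
E[busy U EX (AG busy)]: least fixpoint, start Z0 = Sat(EX (AG busy)) = {q2, q3, q4}, add states in Sat(busy) with some successor in Z. Already a fixed point.
Sat(E[busy U EX (AG busy)]) = {q2, q3, q4}
q3 ∈ Sat(E[busy U EX (AG busy)]) = {q2, q3, q4}, so the formula holds at q3.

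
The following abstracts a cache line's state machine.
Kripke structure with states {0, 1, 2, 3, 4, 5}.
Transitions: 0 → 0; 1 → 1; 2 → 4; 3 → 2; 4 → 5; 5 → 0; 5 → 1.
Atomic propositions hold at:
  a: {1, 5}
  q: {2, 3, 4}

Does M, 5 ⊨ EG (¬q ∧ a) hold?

Sat(¬q) = {0, 1, 5}
Sat(¬q ∧ a) = {1, 5}
EG (¬q ∧ a): greatest fixpoint, start Z0 = {1, 5}, keep only states in Sat with some successor in Z. Already a fixed point.
Sat(EG (¬q ∧ a)) = {1, 5}
5 ∈ Sat(EG (¬q ∧ a)) = {1, 5}, so the formula holds at 5.

Yes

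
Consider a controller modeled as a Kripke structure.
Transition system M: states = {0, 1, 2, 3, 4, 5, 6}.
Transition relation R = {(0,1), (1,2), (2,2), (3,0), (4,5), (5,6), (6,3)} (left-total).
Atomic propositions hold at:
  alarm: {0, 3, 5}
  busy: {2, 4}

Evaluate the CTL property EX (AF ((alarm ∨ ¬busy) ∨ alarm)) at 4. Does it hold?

Sat(¬busy) = {0, 1, 3, 5, 6}
Sat(alarm ∨ ¬busy) = {0, 1, 3, 5, 6}
Sat((alarm ∨ ¬busy) ∨ alarm) = {0, 1, 3, 5, 6}
AF ((alarm ∨ ¬busy) ∨ alarm): least fixpoint, start Z0 = {0, 1, 3, 5, 6}, add states with every successor in Z. Z1 = {0, 1, 3, 4, 5, 6}; fixed.
Sat(AF ((alarm ∨ ¬busy) ∨ alarm)) = {0, 1, 3, 4, 5, 6}
Sat(EX (AF ((alarm ∨ ¬busy) ∨ alarm))) = {s : some successor in {0, 1, 3, 4, 5, 6}} = {0, 3, 4, 5, 6}
4 ∈ Sat(EX (AF ((alarm ∨ ¬busy) ∨ alarm))) = {0, 3, 4, 5, 6}, so the formula holds at 4.

Yes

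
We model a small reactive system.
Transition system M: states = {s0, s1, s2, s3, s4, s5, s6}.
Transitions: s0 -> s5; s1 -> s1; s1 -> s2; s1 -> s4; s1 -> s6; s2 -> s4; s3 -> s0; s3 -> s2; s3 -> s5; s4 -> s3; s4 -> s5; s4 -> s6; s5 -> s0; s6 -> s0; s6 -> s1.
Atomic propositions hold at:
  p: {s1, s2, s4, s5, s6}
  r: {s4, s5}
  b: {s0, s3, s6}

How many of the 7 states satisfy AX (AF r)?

AF r: least fixpoint, start Z0 = {s4, s5}, add states with every successor in Z. Z1 = {s0, s2, s4, s5}; Z2 = {s0, s2, s3, s4, s5}; fixed.
Sat(AF r) = {s0, s2, s3, s4, s5}
Sat(AX (AF r)) = {s : every successor in {s0, s2, s3, s4, s5}} = {s0, s2, s3, s5}
|Sat(AX (AF r))| = |{s0, s2, s3, s5}| = 4.

4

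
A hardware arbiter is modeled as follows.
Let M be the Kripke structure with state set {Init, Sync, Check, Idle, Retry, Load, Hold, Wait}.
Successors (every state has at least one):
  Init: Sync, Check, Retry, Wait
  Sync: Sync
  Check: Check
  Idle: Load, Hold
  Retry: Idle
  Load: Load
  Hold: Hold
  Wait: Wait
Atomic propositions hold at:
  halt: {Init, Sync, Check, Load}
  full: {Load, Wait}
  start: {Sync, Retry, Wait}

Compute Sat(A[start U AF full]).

AF full: least fixpoint, start Z0 = {Load, Wait}, add states with every successor in Z. Already a fixed point.
Sat(AF full) = {Load, Wait}
A[start U AF full]: least fixpoint, start Z0 = Sat(AF full) = {Load, Wait}, add states in Sat(start) with every successor in Z. Already a fixed point.
Sat(A[start U AF full]) = {Load, Wait}

{Load, Wait}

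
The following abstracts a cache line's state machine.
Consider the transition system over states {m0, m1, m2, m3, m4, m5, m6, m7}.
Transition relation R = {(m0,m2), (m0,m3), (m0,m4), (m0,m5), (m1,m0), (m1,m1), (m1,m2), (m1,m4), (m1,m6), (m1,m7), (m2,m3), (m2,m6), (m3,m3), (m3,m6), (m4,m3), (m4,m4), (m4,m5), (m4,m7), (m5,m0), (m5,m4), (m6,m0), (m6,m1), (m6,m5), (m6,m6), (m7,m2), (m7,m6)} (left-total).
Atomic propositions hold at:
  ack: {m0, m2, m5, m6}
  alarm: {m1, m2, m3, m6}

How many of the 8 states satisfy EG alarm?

EG alarm: greatest fixpoint, start Z0 = {m1, m2, m3, m6}, keep only states in Sat with some successor in Z. Already a fixed point.
Sat(EG alarm) = {m1, m2, m3, m6}
|Sat(EG alarm)| = |{m1, m2, m3, m6}| = 4.

4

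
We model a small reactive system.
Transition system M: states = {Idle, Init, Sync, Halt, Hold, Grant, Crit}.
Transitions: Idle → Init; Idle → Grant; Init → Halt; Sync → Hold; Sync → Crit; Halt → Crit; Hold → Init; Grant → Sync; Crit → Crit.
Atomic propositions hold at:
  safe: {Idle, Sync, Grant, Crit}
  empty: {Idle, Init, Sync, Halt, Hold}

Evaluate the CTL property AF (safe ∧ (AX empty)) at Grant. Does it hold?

Yes

Sat(AX empty) = {s : every successor in {Idle, Init, Sync, Halt, Hold}} = {Init, Hold, Grant}
Sat(safe ∧ (AX empty)) = {Grant}
AF (safe ∧ (AX empty)): least fixpoint, start Z0 = {Grant}, add states with every successor in Z. Already a fixed point.
Sat(AF (safe ∧ (AX empty))) = {Grant}
Grant ∈ Sat(AF (safe ∧ (AX empty))) = {Grant}, so the formula holds at Grant.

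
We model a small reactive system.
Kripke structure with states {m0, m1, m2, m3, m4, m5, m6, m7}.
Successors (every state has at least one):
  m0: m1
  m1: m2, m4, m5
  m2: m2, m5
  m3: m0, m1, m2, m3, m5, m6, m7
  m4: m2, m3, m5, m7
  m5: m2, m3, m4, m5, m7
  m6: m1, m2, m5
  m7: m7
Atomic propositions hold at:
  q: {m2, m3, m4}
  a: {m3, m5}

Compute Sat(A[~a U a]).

{m3, m5}

Sat(~a) = {m0, m1, m2, m4, m6, m7}
A[~a U a]: least fixpoint, start Z0 = Sat(a) = {m3, m5}, add states in Sat(~a) with every successor in Z. Already a fixed point.
Sat(A[~a U a]) = {m3, m5}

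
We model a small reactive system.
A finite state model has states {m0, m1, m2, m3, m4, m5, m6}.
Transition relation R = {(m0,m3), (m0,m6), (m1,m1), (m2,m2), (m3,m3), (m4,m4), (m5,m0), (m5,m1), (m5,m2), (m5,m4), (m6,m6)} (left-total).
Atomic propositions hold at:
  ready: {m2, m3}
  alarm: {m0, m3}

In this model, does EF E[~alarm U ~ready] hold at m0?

Yes

Sat(~alarm) = {m1, m2, m4, m5, m6}
Sat(~ready) = {m0, m1, m4, m5, m6}
E[~alarm U ~ready]: least fixpoint, start Z0 = Sat(~ready) = {m0, m1, m4, m5, m6}, add states in Sat(~alarm) with some successor in Z. Already a fixed point.
Sat(E[~alarm U ~ready]) = {m0, m1, m4, m5, m6}
EF E[~alarm U ~ready]: least fixpoint, start Z0 = {m0, m1, m4, m5, m6}, add states with some successor in Z. Already a fixed point.
Sat(EF E[~alarm U ~ready]) = {m0, m1, m4, m5, m6}
m0 ∈ Sat(EF E[~alarm U ~ready]) = {m0, m1, m4, m5, m6}, so the formula holds at m0.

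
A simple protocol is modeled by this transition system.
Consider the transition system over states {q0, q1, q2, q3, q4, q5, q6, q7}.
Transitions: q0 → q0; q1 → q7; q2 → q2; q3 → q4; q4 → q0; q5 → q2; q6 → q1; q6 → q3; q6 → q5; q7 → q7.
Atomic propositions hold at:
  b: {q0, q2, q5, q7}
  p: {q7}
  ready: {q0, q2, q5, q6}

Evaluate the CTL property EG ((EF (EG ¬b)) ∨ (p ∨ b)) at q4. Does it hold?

No

Sat(¬b) = {q1, q3, q4, q6}
EG ¬b: greatest fixpoint, start Z0 = {q1, q3, q4, q6}, keep only states in Sat with some successor in Z. Z1 = {q3, q6}; Z2 = {q6}; Z3 = ∅; fixed.
Sat(EG ¬b) = ∅
EF (EG ¬b): least fixpoint, start Z0 = ∅, add states with some successor in Z. Already a fixed point.
Sat(EF (EG ¬b)) = ∅
Sat(p ∨ b) = {q0, q2, q5, q7}
Sat((EF (EG ¬b)) ∨ (p ∨ b)) = {q0, q2, q5, q7}
EG ((EF (EG ¬b)) ∨ (p ∨ b)): greatest fixpoint, start Z0 = {q0, q2, q5, q7}, keep only states in Sat with some successor in Z. Already a fixed point.
Sat(EG ((EF (EG ¬b)) ∨ (p ∨ b))) = {q0, q2, q5, q7}
q4 ∉ Sat(EG ((EF (EG ¬b)) ∨ (p ∨ b))) = {q0, q2, q5, q7}, so the formula does not hold at q4.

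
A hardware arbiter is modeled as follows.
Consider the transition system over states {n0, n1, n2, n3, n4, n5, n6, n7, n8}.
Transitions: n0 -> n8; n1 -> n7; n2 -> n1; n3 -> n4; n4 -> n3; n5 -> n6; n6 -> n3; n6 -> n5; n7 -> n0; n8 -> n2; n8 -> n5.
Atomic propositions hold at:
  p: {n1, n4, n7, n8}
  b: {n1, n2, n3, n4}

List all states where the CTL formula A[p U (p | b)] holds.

Sat(p | b) = {n1, n2, n3, n4, n7, n8}
A[p U (p | b)]: least fixpoint, start Z0 = Sat((p | b)) = {n1, n2, n3, n4, n7, n8}, add states in Sat(p) with every successor in Z. Already a fixed point.
Sat(A[p U (p | b)]) = {n1, n2, n3, n4, n7, n8}

{n1, n2, n3, n4, n7, n8}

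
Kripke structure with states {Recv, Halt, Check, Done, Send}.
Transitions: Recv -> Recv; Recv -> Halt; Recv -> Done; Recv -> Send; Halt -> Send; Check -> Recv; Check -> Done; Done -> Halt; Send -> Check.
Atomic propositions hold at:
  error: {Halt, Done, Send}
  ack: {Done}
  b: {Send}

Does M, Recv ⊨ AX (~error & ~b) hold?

Sat(~error) = {Recv, Check}
Sat(~b) = {Recv, Halt, Check, Done}
Sat(~error & ~b) = {Recv, Check}
Sat(AX (~error & ~b)) = {s : every successor in {Recv, Check}} = {Send}
Recv ∉ Sat(AX (~error & ~b)) = {Send}, so the formula does not hold at Recv.

No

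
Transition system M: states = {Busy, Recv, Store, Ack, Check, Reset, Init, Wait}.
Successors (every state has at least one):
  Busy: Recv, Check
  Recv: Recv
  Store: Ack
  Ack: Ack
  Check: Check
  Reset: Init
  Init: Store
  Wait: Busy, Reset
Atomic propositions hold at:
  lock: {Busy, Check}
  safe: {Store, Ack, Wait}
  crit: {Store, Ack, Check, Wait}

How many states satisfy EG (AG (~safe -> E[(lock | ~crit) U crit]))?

5

Sat(~safe) = {Busy, Recv, Check, Reset, Init}
Sat(~crit) = {Busy, Recv, Reset, Init}
Sat(lock | ~crit) = {Busy, Recv, Check, Reset, Init}
E[(lock | ~crit) U crit]: least fixpoint, start Z0 = Sat(crit) = {Store, Ack, Check, Wait}, add states in Sat(lock | ~crit) with some successor in Z. Z1 = {Busy, Store, Ack, Check, Init, Wait}; Z2 = {Busy, Store, Ack, Check, Reset, Init, Wait}; fixed.
Sat(E[(lock | ~crit) U crit]) = {Busy, Store, Ack, Check, Reset, Init, Wait}
Sat(~safe -> E[(lock | ~crit) U crit]) = {Busy, Store, Ack, Check, Reset, Init, Wait}
AG (~safe -> E[(lock | ~crit) U crit]): greatest fixpoint, start Z0 = {Busy, Store, Ack, Check, Reset, Init, Wait}, keep only states in Sat with every successor in Z. Z1 = {Store, Ack, Check, Reset, Init, Wait}; Z2 = {Store, Ack, Check, Reset, Init}; fixed.
Sat(AG (~safe -> E[(lock | ~crit) U crit])) = {Store, Ack, Check, Reset, Init}
EG (AG (~safe -> E[(lock | ~crit) U crit])): greatest fixpoint, start Z0 = {Store, Ack, Check, Reset, Init}, keep only states in Sat with some successor in Z. Already a fixed point.
Sat(EG (AG (~safe -> E[(lock | ~crit) U crit]))) = {Store, Ack, Check, Reset, Init}
|Sat(EG (AG (~safe -> E[(lock | ~crit) U crit])))| = |{Store, Ack, Check, Reset, Init}| = 5.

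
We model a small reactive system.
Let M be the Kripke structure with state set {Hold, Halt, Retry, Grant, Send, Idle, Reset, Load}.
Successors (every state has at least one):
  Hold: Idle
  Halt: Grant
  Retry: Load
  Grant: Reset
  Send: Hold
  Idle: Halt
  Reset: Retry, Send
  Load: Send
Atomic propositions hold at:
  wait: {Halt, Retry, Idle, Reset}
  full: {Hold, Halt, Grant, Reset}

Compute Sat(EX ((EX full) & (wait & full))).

Sat(EX full) = {s : some successor in {Hold, Halt, Grant, Reset}} = {Halt, Grant, Send, Idle}
Sat(wait & full) = {Halt, Reset}
Sat((EX full) & (wait & full)) = {Halt}
Sat(EX ((EX full) & (wait & full))) = {s : some successor in {Halt}} = {Idle}

{Idle}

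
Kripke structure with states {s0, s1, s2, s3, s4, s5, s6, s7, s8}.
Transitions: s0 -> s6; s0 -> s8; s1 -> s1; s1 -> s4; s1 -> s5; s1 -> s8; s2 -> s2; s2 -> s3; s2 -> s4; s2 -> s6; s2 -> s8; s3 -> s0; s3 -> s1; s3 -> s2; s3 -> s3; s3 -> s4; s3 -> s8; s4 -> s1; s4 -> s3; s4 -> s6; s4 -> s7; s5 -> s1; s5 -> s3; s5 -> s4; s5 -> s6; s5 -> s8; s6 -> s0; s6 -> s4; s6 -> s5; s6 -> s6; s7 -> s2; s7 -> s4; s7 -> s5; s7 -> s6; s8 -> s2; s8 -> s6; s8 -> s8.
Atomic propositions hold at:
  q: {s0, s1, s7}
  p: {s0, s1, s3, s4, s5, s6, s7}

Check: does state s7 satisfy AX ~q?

Sat(~q) = {s2, s3, s4, s5, s6, s8}
Sat(AX ~q) = {s : every successor in {s2, s3, s4, s5, s6, s8}} = {s0, s2, s7, s8}
s7 ∈ Sat(AX ~q) = {s0, s2, s7, s8}, so the formula holds at s7.

Yes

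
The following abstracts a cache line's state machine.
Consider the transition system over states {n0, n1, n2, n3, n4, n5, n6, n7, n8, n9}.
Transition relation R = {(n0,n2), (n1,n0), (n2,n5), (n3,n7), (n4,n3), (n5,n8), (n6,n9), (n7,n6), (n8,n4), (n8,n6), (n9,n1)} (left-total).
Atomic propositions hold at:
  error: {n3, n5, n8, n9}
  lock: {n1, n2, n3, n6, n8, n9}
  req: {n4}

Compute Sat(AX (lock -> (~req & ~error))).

{n0, n1, n2, n3, n7, n8, n9}

Sat(~req) = {n0, n1, n2, n3, n5, n6, n7, n8, n9}
Sat(~error) = {n0, n1, n2, n4, n6, n7}
Sat(~req & ~error) = {n0, n1, n2, n6, n7}
Sat(lock -> (~req & ~error)) = {n0, n1, n2, n4, n5, n6, n7}
Sat(AX (lock -> (~req & ~error))) = {s : every successor in {n0, n1, n2, n4, n5, n6, n7}} = {n0, n1, n2, n3, n7, n8, n9}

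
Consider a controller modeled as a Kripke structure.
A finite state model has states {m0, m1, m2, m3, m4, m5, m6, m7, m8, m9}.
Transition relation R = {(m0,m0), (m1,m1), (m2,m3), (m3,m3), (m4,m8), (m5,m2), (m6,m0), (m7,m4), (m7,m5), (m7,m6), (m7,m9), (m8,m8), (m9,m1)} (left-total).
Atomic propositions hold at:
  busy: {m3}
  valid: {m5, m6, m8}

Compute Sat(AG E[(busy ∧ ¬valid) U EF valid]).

Sat(¬valid) = {m0, m1, m2, m3, m4, m7, m9}
Sat(busy ∧ ¬valid) = {m3}
EF valid: least fixpoint, start Z0 = {m5, m6, m8}, add states with some successor in Z. Z1 = {m4, m5, m6, m7, m8}; fixed.
Sat(EF valid) = {m4, m5, m6, m7, m8}
E[(busy ∧ ¬valid) U EF valid]: least fixpoint, start Z0 = Sat(EF valid) = {m4, m5, m6, m7, m8}, add states in Sat(busy ∧ ¬valid) with some successor in Z. Already a fixed point.
Sat(E[(busy ∧ ¬valid) U EF valid]) = {m4, m5, m6, m7, m8}
AG E[(busy ∧ ¬valid) U EF valid]: greatest fixpoint, start Z0 = {m4, m5, m6, m7, m8}, keep only states in Sat with every successor in Z. Z1 = {m4, m8}; fixed.
Sat(AG E[(busy ∧ ¬valid) U EF valid]) = {m4, m8}

{m4, m8}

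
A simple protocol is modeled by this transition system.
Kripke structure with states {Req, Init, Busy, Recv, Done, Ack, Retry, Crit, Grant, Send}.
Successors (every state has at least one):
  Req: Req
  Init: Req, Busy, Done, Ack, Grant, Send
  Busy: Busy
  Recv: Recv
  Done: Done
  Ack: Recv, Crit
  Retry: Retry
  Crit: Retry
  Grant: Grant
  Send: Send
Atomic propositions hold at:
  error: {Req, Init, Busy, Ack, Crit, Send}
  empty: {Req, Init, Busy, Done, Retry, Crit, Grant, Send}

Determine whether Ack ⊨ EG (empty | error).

Yes

Sat(empty | error) = {Req, Init, Busy, Done, Ack, Retry, Crit, Grant, Send}
EG (empty | error): greatest fixpoint, start Z0 = {Req, Init, Busy, Done, Ack, Retry, Crit, Grant, Send}, keep only states in Sat with some successor in Z. Already a fixed point.
Sat(EG (empty | error)) = {Req, Init, Busy, Done, Ack, Retry, Crit, Grant, Send}
Ack ∈ Sat(EG (empty | error)) = {Req, Init, Busy, Done, Ack, Retry, Crit, Grant, Send}, so the formula holds at Ack.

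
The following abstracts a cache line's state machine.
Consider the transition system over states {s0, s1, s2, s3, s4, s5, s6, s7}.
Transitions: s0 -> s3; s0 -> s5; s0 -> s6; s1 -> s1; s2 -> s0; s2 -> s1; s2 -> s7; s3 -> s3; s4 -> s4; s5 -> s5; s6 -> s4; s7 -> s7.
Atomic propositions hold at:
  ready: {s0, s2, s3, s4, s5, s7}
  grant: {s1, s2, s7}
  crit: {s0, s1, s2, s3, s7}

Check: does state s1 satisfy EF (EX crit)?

Sat(EX crit) = {s : some successor in {s0, s1, s2, s3, s7}} = {s0, s1, s2, s3, s7}
EF (EX crit): least fixpoint, start Z0 = {s0, s1, s2, s3, s7}, add states with some successor in Z. Already a fixed point.
Sat(EF (EX crit)) = {s0, s1, s2, s3, s7}
s1 ∈ Sat(EF (EX crit)) = {s0, s1, s2, s3, s7}, so the formula holds at s1.

Yes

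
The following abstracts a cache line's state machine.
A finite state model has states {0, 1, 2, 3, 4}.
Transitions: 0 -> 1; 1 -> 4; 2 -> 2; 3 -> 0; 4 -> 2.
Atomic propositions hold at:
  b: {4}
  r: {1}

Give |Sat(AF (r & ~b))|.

3

Sat(~b) = {0, 1, 2, 3}
Sat(r & ~b) = {1}
AF (r & ~b): least fixpoint, start Z0 = {1}, add states with every successor in Z. Z1 = {0, 1}; Z2 = {0, 1, 3}; fixed.
Sat(AF (r & ~b)) = {0, 1, 3}
|Sat(AF (r & ~b))| = |{0, 1, 3}| = 3.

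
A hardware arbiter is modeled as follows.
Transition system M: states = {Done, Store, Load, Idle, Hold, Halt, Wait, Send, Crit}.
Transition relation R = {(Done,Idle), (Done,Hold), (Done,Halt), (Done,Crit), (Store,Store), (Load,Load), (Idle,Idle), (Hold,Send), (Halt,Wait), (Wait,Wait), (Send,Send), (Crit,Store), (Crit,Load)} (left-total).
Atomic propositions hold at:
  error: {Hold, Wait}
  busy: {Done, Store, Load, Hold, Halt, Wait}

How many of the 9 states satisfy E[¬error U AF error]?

4

Sat(¬error) = {Done, Store, Load, Idle, Halt, Send, Crit}
AF error: least fixpoint, start Z0 = {Hold, Wait}, add states with every successor in Z. Z1 = {Hold, Halt, Wait}; fixed.
Sat(AF error) = {Hold, Halt, Wait}
E[¬error U AF error]: least fixpoint, start Z0 = Sat(AF error) = {Hold, Halt, Wait}, add states in Sat(¬error) with some successor in Z. Z1 = {Done, Hold, Halt, Wait}; fixed.
Sat(E[¬error U AF error]) = {Done, Hold, Halt, Wait}
|Sat(E[¬error U AF error])| = |{Done, Hold, Halt, Wait}| = 4.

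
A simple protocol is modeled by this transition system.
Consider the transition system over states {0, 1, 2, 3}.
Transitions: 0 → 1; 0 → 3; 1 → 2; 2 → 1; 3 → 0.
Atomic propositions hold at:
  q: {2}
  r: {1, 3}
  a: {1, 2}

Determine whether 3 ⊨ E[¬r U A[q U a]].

No

Sat(¬r) = {0, 2}
A[q U a]: least fixpoint, start Z0 = Sat(a) = {1, 2}, add states in Sat(q) with every successor in Z. Already a fixed point.
Sat(A[q U a]) = {1, 2}
E[¬r U A[q U a]]: least fixpoint, start Z0 = Sat(A[q U a]) = {1, 2}, add states in Sat(¬r) with some successor in Z. Z1 = {0, 1, 2}; fixed.
Sat(E[¬r U A[q U a]]) = {0, 1, 2}
3 ∉ Sat(E[¬r U A[q U a]]) = {0, 1, 2}, so the formula does not hold at 3.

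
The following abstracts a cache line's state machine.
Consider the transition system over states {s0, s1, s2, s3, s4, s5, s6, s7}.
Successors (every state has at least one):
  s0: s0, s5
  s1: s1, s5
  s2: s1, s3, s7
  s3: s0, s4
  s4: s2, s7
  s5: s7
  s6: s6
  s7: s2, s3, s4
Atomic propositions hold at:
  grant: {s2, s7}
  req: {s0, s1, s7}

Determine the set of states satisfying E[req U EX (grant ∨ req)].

Sat(grant ∨ req) = {s0, s1, s2, s7}
Sat(EX (grant ∨ req)) = {s : some successor in {s0, s1, s2, s7}} = {s0, s1, s2, s3, s4, s5, s7}
E[req U EX (grant ∨ req)]: least fixpoint, start Z0 = Sat(EX (grant ∨ req)) = {s0, s1, s2, s3, s4, s5, s7}, add states in Sat(req) with some successor in Z. Already a fixed point.
Sat(E[req U EX (grant ∨ req)]) = {s0, s1, s2, s3, s4, s5, s7}

{s0, s1, s2, s3, s4, s5, s7}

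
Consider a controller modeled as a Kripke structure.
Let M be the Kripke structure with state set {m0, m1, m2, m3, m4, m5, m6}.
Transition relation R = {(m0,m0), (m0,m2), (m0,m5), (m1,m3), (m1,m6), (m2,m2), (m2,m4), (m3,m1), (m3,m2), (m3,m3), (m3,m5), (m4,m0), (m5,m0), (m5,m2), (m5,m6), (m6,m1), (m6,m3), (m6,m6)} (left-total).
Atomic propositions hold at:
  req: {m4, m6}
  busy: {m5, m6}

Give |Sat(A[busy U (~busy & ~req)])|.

Sat(~busy) = {m0, m1, m2, m3, m4}
Sat(~req) = {m0, m1, m2, m3, m5}
Sat(~busy & ~req) = {m0, m1, m2, m3}
A[busy U (~busy & ~req)]: least fixpoint, start Z0 = Sat((~busy & ~req)) = {m0, m1, m2, m3}, add states in Sat(busy) with every successor in Z. Already a fixed point.
Sat(A[busy U (~busy & ~req)]) = {m0, m1, m2, m3}
|Sat(A[busy U (~busy & ~req)])| = |{m0, m1, m2, m3}| = 4.

4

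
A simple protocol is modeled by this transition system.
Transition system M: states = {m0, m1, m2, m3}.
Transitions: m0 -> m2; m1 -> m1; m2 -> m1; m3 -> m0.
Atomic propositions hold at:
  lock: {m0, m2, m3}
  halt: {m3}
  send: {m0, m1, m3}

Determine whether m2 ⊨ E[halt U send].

E[halt U send]: least fixpoint, start Z0 = Sat(send) = {m0, m1, m3}, add states in Sat(halt) with some successor in Z. Already a fixed point.
Sat(E[halt U send]) = {m0, m1, m3}
m2 ∉ Sat(E[halt U send]) = {m0, m1, m3}, so the formula does not hold at m2.

No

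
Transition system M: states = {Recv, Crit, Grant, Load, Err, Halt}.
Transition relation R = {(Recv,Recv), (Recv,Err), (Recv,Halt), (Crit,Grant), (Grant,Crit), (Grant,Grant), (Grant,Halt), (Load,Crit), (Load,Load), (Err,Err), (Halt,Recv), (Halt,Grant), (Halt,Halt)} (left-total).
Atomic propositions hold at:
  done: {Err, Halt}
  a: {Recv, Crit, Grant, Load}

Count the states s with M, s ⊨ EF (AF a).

5

AF a: least fixpoint, start Z0 = {Recv, Crit, Grant, Load}, add states with every successor in Z. Already a fixed point.
Sat(AF a) = {Recv, Crit, Grant, Load}
EF (AF a): least fixpoint, start Z0 = {Recv, Crit, Grant, Load}, add states with some successor in Z. Z1 = {Recv, Crit, Grant, Load, Halt}; fixed.
Sat(EF (AF a)) = {Recv, Crit, Grant, Load, Halt}
|Sat(EF (AF a))| = |{Recv, Crit, Grant, Load, Halt}| = 5.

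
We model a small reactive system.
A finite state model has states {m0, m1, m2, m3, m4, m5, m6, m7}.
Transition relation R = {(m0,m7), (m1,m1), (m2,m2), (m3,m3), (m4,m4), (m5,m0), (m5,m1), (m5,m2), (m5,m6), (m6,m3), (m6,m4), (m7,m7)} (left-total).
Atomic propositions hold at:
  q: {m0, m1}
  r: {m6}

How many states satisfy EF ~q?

Sat(~q) = {m2, m3, m4, m5, m6, m7}
EF ~q: least fixpoint, start Z0 = {m2, m3, m4, m5, m6, m7}, add states with some successor in Z. Z1 = {m0, m2, m3, m4, m5, m6, m7}; fixed.
Sat(EF ~q) = {m0, m2, m3, m4, m5, m6, m7}
|Sat(EF ~q)| = |{m0, m2, m3, m4, m5, m6, m7}| = 7.

7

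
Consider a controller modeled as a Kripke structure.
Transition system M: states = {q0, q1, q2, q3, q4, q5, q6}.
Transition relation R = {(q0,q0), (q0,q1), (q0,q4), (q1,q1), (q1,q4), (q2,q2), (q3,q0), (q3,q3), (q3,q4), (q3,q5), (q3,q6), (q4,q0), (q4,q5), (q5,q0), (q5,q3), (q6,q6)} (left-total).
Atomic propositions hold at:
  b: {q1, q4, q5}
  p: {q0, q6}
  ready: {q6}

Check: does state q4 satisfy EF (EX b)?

Yes

Sat(EX b) = {s : some successor in {q1, q4, q5}} = {q0, q1, q3, q4}
EF (EX b): least fixpoint, start Z0 = {q0, q1, q3, q4}, add states with some successor in Z. Z1 = {q0, q1, q3, q4, q5}; fixed.
Sat(EF (EX b)) = {q0, q1, q3, q4, q5}
q4 ∈ Sat(EF (EX b)) = {q0, q1, q3, q4, q5}, so the formula holds at q4.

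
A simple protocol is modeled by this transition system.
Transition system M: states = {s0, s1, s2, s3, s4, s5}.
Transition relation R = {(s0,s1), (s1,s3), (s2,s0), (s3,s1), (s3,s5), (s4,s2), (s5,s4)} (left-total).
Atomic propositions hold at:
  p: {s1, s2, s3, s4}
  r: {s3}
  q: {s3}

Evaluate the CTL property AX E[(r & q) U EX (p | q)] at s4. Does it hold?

Sat(r & q) = {s3}
Sat(p | q) = {s1, s2, s3, s4}
Sat(EX (p | q)) = {s : some successor in {s1, s2, s3, s4}} = {s0, s1, s3, s4, s5}
E[(r & q) U EX (p | q)]: least fixpoint, start Z0 = Sat(EX (p | q)) = {s0, s1, s3, s4, s5}, add states in Sat(r & q) with some successor in Z. Already a fixed point.
Sat(E[(r & q) U EX (p | q)]) = {s0, s1, s3, s4, s5}
Sat(AX E[(r & q) U EX (p | q)]) = {s : every successor in {s0, s1, s3, s4, s5}} = {s0, s1, s2, s3, s5}
s4 ∉ Sat(AX E[(r & q) U EX (p | q)]) = {s0, s1, s2, s3, s5}, so the formula does not hold at s4.

No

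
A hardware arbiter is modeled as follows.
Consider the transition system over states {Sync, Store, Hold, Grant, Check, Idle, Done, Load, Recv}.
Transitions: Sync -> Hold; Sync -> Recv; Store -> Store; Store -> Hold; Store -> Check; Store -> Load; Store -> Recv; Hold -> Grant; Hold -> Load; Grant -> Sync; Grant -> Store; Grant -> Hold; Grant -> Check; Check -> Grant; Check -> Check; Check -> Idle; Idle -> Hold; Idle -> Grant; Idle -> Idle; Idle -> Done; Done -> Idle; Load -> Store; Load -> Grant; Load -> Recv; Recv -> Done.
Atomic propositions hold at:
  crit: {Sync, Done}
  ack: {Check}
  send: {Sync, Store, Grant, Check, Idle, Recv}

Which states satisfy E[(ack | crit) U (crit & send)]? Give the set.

{Sync}

Sat(ack | crit) = {Sync, Check, Done}
Sat(crit & send) = {Sync}
E[(ack | crit) U (crit & send)]: least fixpoint, start Z0 = Sat((crit & send)) = {Sync}, add states in Sat(ack | crit) with some successor in Z. Already a fixed point.
Sat(E[(ack | crit) U (crit & send)]) = {Sync}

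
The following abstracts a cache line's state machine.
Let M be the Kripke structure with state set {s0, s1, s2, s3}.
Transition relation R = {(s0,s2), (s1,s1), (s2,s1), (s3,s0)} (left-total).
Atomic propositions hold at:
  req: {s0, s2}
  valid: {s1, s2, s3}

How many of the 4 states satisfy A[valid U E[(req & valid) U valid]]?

Sat(req & valid) = {s2}
E[(req & valid) U valid]: least fixpoint, start Z0 = Sat(valid) = {s1, s2, s3}, add states in Sat(req & valid) with some successor in Z. Already a fixed point.
Sat(E[(req & valid) U valid]) = {s1, s2, s3}
A[valid U E[(req & valid) U valid]]: least fixpoint, start Z0 = Sat(E[(req & valid) U valid]) = {s1, s2, s3}, add states in Sat(valid) with every successor in Z. Already a fixed point.
Sat(A[valid U E[(req & valid) U valid]]) = {s1, s2, s3}
|Sat(A[valid U E[(req & valid) U valid]])| = |{s1, s2, s3}| = 3.

3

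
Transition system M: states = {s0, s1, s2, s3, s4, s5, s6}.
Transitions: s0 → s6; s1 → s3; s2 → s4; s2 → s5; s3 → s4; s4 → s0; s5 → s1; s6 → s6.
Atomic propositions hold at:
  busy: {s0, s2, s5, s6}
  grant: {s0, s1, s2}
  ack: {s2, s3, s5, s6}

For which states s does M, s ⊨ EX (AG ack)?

{s0, s6}

AG ack: greatest fixpoint, start Z0 = {s2, s3, s5, s6}, keep only states in Sat with every successor in Z. Z1 = {s6}; fixed.
Sat(AG ack) = {s6}
Sat(EX (AG ack)) = {s : some successor in {s6}} = {s0, s6}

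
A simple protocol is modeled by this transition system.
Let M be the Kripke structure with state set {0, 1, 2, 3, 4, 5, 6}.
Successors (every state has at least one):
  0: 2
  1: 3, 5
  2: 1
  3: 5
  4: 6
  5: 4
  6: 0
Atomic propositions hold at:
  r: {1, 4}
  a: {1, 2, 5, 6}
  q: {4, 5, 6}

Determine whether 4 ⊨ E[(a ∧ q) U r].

Yes

Sat(a ∧ q) = {5, 6}
E[(a ∧ q) U r]: least fixpoint, start Z0 = Sat(r) = {1, 4}, add states in Sat(a ∧ q) with some successor in Z. Z1 = {1, 4, 5}; fixed.
Sat(E[(a ∧ q) U r]) = {1, 4, 5}
4 ∈ Sat(E[(a ∧ q) U r]) = {1, 4, 5}, so the formula holds at 4.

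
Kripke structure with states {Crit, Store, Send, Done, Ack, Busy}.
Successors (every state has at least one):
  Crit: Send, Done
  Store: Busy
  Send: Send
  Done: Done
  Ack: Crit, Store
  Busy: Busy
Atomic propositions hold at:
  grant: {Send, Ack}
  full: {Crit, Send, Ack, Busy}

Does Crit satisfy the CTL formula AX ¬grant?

Sat(¬grant) = {Crit, Store, Done, Busy}
Sat(AX ¬grant) = {s : every successor in {Crit, Store, Done, Busy}} = {Store, Done, Ack, Busy}
Crit ∉ Sat(AX ¬grant) = {Store, Done, Ack, Busy}, so the formula does not hold at Crit.

No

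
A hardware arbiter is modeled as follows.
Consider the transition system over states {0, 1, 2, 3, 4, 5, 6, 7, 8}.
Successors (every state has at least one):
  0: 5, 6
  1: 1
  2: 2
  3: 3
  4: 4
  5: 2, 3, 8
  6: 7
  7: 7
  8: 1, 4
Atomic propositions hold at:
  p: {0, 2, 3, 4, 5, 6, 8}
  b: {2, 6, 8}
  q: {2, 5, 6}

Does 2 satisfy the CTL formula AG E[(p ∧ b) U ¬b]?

No

Sat(p ∧ b) = {2, 6, 8}
Sat(¬b) = {0, 1, 3, 4, 5, 7}
E[(p ∧ b) U ¬b]: least fixpoint, start Z0 = Sat(¬b) = {0, 1, 3, 4, 5, 7}, add states in Sat(p ∧ b) with some successor in Z. Z1 = {0, 1, 3, 4, 5, 6, 7, 8}; fixed.
Sat(E[(p ∧ b) U ¬b]) = {0, 1, 3, 4, 5, 6, 7, 8}
AG E[(p ∧ b) U ¬b]: greatest fixpoint, start Z0 = {0, 1, 3, 4, 5, 6, 7, 8}, keep only states in Sat with every successor in Z. Z1 = {0, 1, 3, 4, 6, 7, 8}; Z2 = {1, 3, 4, 6, 7, 8}; fixed.
Sat(AG E[(p ∧ b) U ¬b]) = {1, 3, 4, 6, 7, 8}
2 ∉ Sat(AG E[(p ∧ b) U ¬b]) = {1, 3, 4, 6, 7, 8}, so the formula does not hold at 2.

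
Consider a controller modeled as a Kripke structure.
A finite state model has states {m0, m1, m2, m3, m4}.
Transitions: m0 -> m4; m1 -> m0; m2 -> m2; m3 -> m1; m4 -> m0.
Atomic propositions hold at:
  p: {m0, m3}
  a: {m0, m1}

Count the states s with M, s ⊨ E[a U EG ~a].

1

Sat(~a) = {m2, m3, m4}
EG ~a: greatest fixpoint, start Z0 = {m2, m3, m4}, keep only states in Sat with some successor in Z. Z1 = {m2}; fixed.
Sat(EG ~a) = {m2}
E[a U EG ~a]: least fixpoint, start Z0 = Sat(EG ~a) = {m2}, add states in Sat(a) with some successor in Z. Already a fixed point.
Sat(E[a U EG ~a]) = {m2}
|Sat(E[a U EG ~a])| = |{m2}| = 1.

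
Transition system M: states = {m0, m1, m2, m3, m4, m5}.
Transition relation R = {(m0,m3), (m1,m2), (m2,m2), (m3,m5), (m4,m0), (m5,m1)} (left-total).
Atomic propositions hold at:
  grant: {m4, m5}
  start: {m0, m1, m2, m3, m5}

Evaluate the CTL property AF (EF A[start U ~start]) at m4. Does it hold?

Yes

Sat(~start) = {m4}
A[start U ~start]: least fixpoint, start Z0 = Sat(~start) = {m4}, add states in Sat(start) with every successor in Z. Already a fixed point.
Sat(A[start U ~start]) = {m4}
EF A[start U ~start]: least fixpoint, start Z0 = {m4}, add states with some successor in Z. Already a fixed point.
Sat(EF A[start U ~start]) = {m4}
AF (EF A[start U ~start]): least fixpoint, start Z0 = {m4}, add states with every successor in Z. Already a fixed point.
Sat(AF (EF A[start U ~start])) = {m4}
m4 ∈ Sat(AF (EF A[start U ~start])) = {m4}, so the formula holds at m4.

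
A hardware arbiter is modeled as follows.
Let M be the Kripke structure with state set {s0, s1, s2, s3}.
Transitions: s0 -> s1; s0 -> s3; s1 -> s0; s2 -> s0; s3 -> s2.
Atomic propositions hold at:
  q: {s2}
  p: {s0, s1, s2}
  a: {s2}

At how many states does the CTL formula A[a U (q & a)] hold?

Sat(q & a) = {s2}
A[a U (q & a)]: least fixpoint, start Z0 = Sat((q & a)) = {s2}, add states in Sat(a) with every successor in Z. Already a fixed point.
Sat(A[a U (q & a)]) = {s2}
|Sat(A[a U (q & a)])| = |{s2}| = 1.

1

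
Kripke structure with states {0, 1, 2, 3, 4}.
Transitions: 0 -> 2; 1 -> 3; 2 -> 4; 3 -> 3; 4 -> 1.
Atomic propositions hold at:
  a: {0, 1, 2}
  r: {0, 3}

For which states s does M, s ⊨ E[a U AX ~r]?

{0, 2, 4}

Sat(~r) = {1, 2, 4}
Sat(AX ~r) = {s : every successor in {1, 2, 4}} = {0, 2, 4}
E[a U AX ~r]: least fixpoint, start Z0 = Sat(AX ~r) = {0, 2, 4}, add states in Sat(a) with some successor in Z. Already a fixed point.
Sat(E[a U AX ~r]) = {0, 2, 4}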